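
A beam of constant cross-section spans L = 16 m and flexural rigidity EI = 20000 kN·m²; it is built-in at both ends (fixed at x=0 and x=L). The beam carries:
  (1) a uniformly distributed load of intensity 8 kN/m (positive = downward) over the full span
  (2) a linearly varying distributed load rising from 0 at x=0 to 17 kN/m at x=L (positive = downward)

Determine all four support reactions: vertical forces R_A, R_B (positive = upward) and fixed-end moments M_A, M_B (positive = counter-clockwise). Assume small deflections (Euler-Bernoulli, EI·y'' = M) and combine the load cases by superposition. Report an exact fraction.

R_A = 524/5 kN, M_A = 4736/15 kN·m, R_B = 796/5 kN, M_B = -5824/15 kN·m

Load 1 — uniform load w=8 kN/m over full span:
  R_A = wL/2 = 8·16/2 = 64 kN
  M_A = wL²/12 = 8·16²/12 = 512/3 kN·m
  R_B = wL/2 = 8·16/2 = 64 kN
  M_B = -wL²/12 = -8·16²/12 = -512/3 kN·m
Load 2 — triangular load w₀=17 kN/m (0→w₀ over full span):
  R_A = 3w₀L/20 = 3·17·16/20 = 204/5 kN
  M_A = w₀L²/30 = 17·16²/30 = 2176/15 kN·m
  R_B = 7w₀L/20 = 7·17·16/20 = 476/5 kN
  M_B = -w₀L²/20 = -17·16²/20 = -1088/5 kN·m
Superposition: R_A = 524/5 kN, M_A = 4736/15 kN·m, R_B = 796/5 kN, M_B = -5824/15 kN·m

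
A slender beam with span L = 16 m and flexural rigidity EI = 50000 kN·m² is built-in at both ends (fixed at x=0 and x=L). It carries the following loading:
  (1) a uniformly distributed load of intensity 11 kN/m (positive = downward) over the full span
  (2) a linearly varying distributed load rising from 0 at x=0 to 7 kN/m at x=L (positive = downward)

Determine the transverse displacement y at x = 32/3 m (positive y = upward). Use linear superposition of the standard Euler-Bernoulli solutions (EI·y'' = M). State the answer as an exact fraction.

y(32/3) = -452608/11390625 m

Load 1 — uniform load w=11 kN/m over full span:
  y_1 = -wx²(L-x)²/(24EI) = -11·(32/3)²·(16-(32/3))²/(24·50000) = -22528/759375 m
Load 2 — triangular load w₀=7 kN/m (0→w₀ over full span):
  y_2 = -w₀x²(L-x)²(x+2L)/(120LEI) = -7·(32/3)²·(16-(32/3))²·((32/3)+2·16)/(120·16·50000) = -114688/11390625 m
Superposition: y = Σ y_i = -452608/11390625 m ≈ -0.039735 m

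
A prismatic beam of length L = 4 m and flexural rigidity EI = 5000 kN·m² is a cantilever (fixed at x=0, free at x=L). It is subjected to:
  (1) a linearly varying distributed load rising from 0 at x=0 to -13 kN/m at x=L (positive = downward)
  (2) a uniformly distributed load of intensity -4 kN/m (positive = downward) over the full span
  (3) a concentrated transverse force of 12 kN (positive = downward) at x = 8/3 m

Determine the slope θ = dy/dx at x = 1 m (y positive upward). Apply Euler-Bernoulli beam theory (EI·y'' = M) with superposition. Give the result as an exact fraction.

Load 1 — triangular load w₀=-13 kN/m (0→w₀ over full span):
  θ_1 = (w₀Lx²/4-w₀L²x/3-w₀x⁴/(24L))/EI = ((-13)·4·1²/4-(-13)·4²·1/3-(-13)·1⁴/(24·4))/5000 = 1807/160000 rad
Load 2 — uniform load w=-4 kN/m over full span:
  θ_2 = -wx(x²-3Lx+3L²)/(6EI) = -(-4)·1·(1²-3·4·1+3·4²)/(6·5000) = 37/7500 rad
Load 3 — point force P=12 kN at a=8/3 m (b=L-a=4/3):
  θ_3 = -Px(2a-x)/(2EI)  [x≤a] = -12·1·(2·(8/3)-1)/(2·5000) = -13/2500 rad
Superposition: θ = Σ θ_i = 5293/480000 rad ≈ 0.011027 rad

θ(1) = 5293/480000 rad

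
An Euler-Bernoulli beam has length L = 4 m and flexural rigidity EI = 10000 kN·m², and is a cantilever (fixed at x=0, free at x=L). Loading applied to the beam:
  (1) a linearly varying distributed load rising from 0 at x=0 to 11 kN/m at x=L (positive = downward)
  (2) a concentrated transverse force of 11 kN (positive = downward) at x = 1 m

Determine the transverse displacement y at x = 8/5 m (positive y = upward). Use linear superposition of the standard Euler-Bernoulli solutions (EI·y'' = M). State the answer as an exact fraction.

y(8/5) = -2102551/312500000 m

Load 1 — triangular load w₀=11 kN/m (0→w₀ over full span):
  y_1 = (w₀Lx³/12-w₀L²x²/6-w₀x⁵/(120L))/EI = (11·4·(8/5)³/12-11·4²·(8/5)²/6-11·(8/5)⁵/(120·4))/10000 = -176704/29296875 m
Load 2 — point force P=11 kN at a=1 m (b=L-a=3):
  y_2 = -Pa²(3x-a)/(6EI)  [x>a] = -11·1²·(3·(8/5)-1)/(6·10000) = -209/300000 m
Superposition: y = Σ y_i = -2102551/312500000 m ≈ -0.006728 m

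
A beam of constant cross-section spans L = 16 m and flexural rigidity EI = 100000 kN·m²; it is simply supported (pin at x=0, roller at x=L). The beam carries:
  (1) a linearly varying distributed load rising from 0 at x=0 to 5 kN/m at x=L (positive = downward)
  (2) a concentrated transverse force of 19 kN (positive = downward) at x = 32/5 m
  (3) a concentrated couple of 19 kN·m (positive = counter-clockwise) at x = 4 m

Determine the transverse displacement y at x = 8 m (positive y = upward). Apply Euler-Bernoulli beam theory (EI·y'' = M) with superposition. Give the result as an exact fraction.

Load 1 — triangular load w₀=5 kN/m (0→w₀ over full span):
  y_1 = -w₀x(7L⁴-10L²x²+3x⁴)/(360LEI) = -5·8·(7·16⁴-10·16²·8²+3·8⁴)/(360·16·100000) = -8/375 m
Load 2 — point force P=19 kN at a=32/5 m (b=L-a=48/5):
  y_2 = -Pa(L-x)(2Lx-a²-x²)/(6LEI)  [x>a] = -19·(32/5)·(16-8)·(2·16·8-(32/5)²-8²)/(6·16·100000) = -17936/1171875 m
Load 3 — applied couple M₀=19 kN·m at a=4 m (b=L-a=12):
  y_3 = (M₀x³/(6L)-M₀(x-a)²/2+C₁x)/EI  [x>a] with C₁=M₀(3b²-L²)/(6L)=209/6 = (19·8³/(6·16)-19·(8-4)²/2+(209/6)·8)/100000 = 57/25000 m
Superposition: y = Σ y_i = -107371/3125000 m ≈ -0.034359 m

y(8) = -107371/3125000 m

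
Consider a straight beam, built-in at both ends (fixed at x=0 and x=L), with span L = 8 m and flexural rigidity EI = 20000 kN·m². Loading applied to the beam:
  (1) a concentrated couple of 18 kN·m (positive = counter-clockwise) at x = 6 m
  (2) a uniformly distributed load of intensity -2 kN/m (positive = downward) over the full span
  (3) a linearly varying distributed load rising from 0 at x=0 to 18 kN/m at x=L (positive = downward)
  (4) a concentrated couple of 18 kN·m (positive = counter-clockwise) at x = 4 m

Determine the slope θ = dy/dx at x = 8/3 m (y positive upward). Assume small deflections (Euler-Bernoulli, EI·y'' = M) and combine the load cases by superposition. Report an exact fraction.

Load 1 — applied couple M₀=18 kN·m at a=6 m (b=L-a=2):
  θ_1 = (R_Ax²/2 - M_Ax)/EI  [x≤a] with R_A=81/32, M_A=45/8 = ((81/32)·(8/3)²/2 - (45/8)·(8/3))/20000 = -3/10000 rad
Load 2 — uniform load w=-2 kN/m over full span:
  θ_2 = -wx(L-x)(L-2x)/(12EI) = -(-2)·(8/3)·(8-(8/3))·(8-2·(8/3))/(12·20000) = 16/50625 rad
Load 3 — triangular load w₀=18 kN/m (0→w₀ over full span):
  θ_3 = -w₀(2x(L-x)(L-2x)(x+2L)+x²(L-x)²)/(120LEI) = -18·(2·(8/3)·(8-(8/3))·(8-2·(8/3))·((8/3)+2·8)+(8/3)²·(8-(8/3))²)/(120·8·20000) = -128/84375 rad
Load 4 — applied couple M₀=18 kN·m at a=4 m (b=L-a=4):
  θ_4 = (R_Ax²/2 - M_Ax)/EI  [x≤a] with R_A=27/8, M_A=9/2 = ((27/8)·(8/3)²/2 - (9/2)·(8/3))/20000 = 0 rad
Superposition: θ = Σ θ_i = -6079/4050000 rad ≈ -0.001501 rad

θ(8/3) = -6079/4050000 rad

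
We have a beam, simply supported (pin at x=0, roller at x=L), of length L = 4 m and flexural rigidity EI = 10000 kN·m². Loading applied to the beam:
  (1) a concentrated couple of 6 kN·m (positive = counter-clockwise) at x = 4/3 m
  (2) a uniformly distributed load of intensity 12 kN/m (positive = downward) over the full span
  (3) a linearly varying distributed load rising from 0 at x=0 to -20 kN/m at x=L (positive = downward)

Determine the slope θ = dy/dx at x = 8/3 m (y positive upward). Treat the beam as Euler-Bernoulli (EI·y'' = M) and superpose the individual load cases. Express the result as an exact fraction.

θ(8/3) = 127/607500 rad

Load 1 — applied couple M₀=6 kN·m at a=4/3 m (b=L-a=8/3):
  θ_1 = (M₀x²/(2L)-M₀(x-a)+C₁)/EI  [x>a] with C₁=M₀(3b²-L²)/(6L)=4/3 = (6·(8/3)²/(2·4)-6·((8/3)-(4/3))+(4/3))/10000 = -1/7500 rad
Load 2 — uniform load w=12 kN/m over full span:
  θ_2 = -w(L³-6Lx²+4x³)/(24EI) = -12·(4³-6·4·(8/3)²+4·(8/3)³)/(24·10000) = 26/16875 rad
Load 3 — triangular load w₀=-20 kN/m (0→w₀ over full span):
  θ_3 = -w₀(7L⁴-30L²x²+15x⁴)/(360LEI) = -(-20)·(7·4⁴-30·4²·(8/3)²+15·(8/3)⁴)/(360·4·10000) = -182/151875 rad
Superposition: θ = Σ θ_i = 127/607500 rad ≈ 0.000209 rad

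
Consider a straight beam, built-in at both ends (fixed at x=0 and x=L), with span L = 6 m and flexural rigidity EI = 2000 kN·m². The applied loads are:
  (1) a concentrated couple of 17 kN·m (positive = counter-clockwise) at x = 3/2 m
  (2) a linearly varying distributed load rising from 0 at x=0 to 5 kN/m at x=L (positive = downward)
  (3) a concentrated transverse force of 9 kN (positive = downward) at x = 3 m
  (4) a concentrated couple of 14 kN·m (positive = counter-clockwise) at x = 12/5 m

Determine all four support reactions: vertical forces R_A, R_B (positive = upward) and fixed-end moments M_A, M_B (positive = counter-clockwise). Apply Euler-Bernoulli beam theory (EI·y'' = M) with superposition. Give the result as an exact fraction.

R_A = 6219/400 kN, M_A = 4497/400 kN·m, R_B = 3381/400 kN, M_B = -2383/400 kN·m

Load 1 — applied couple M₀=17 kN·m at a=3/2 m (b=L-a=9/2):
  R_A = 6M₀ab/L³ = 6·17·(3/2)·(9/2)/6³ = 51/16 kN
  M_A = M₀b(2a-b)/L² = 17·(9/2)·(2·(3/2)-(9/2))/6² = -51/16 kN·m
  R_B = -6M₀ab/L³ = -6·17·(3/2)·(9/2)/6³ = -51/16 kN
  M_B = M₀a(2b-a)/L² = 17·(3/2)·(2·(9/2)-(3/2))/6² = 85/16 kN·m
Load 2 — triangular load w₀=5 kN/m (0→w₀ over full span):
  R_A = 3w₀L/20 = 3·5·6/20 = 9/2 kN
  M_A = w₀L²/30 = 5·6²/30 = 6 kN·m
  R_B = 7w₀L/20 = 7·5·6/20 = 21/2 kN
  M_B = -w₀L²/20 = -5·6²/20 = -9 kN·m
Load 3 — point force P=9 kN at a=3 m (b=L-a=3):
  R_A = Pb²(3a+b)/L³ = 9·3²·(3·3+3)/6³ = 9/2 kN
  M_A = Pab²/L² = 9·3·3²/6² = 27/4 kN·m
  R_B = Pa²(a+3b)/L³ = 9·3²·(3+3·3)/6³ = 9/2 kN
  M_B = -Pa²b/L² = -9·3²·3/6² = -27/4 kN·m
Load 4 — applied couple M₀=14 kN·m at a=12/5 m (b=L-a=18/5):
  R_A = 6M₀ab/L³ = 6·14·(12/5)·(18/5)/6³ = 84/25 kN
  M_A = M₀b(2a-b)/L² = 14·(18/5)·(2·(12/5)-(18/5))/6² = 42/25 kN·m
  R_B = -6M₀ab/L³ = -6·14·(12/5)·(18/5)/6³ = -84/25 kN
  M_B = M₀a(2b-a)/L² = 14·(12/5)·(2·(18/5)-(12/5))/6² = 112/25 kN·m
Superposition: R_A = 6219/400 kN, M_A = 4497/400 kN·m, R_B = 3381/400 kN, M_B = -2383/400 kN·m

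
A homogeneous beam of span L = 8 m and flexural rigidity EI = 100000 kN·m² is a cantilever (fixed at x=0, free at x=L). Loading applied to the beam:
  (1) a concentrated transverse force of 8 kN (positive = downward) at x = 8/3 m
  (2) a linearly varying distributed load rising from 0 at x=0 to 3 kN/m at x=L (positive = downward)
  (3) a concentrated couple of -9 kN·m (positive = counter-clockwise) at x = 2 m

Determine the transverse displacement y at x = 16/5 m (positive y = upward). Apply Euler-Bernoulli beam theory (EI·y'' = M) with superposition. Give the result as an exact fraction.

y(16/5) = -233210927/63281250000 m

Load 1 — point force P=8 kN at a=8/3 m (b=L-a=16/3):
  y_1 = -Pa²(3x-a)/(6EI)  [x>a] = -8·(8/3)²·(3·(16/5)-(8/3))/(6·100000) = -832/1265625 m
Load 2 — triangular load w₀=3 kN/m (0→w₀ over full span):
  y_2 = (w₀Lx³/12-w₀L²x²/6-w₀x⁵/(120L))/EI = (3·8·(16/5)³/12-3·8²·(16/5)²/6-3·(16/5)⁵/(120·8))/100000 = -128512/48828125 m
Load 3 — applied couple M₀=-9 kN·m at a=2 m (b=L-a=6):
  y_3 = M₀a(2x-a)/(2EI)  [x>a] = (-9)·2·(2·(16/5)-2)/(2·100000) = -99/250000 m
Superposition: y = Σ y_i = -233210927/63281250000 m ≈ -0.003685 m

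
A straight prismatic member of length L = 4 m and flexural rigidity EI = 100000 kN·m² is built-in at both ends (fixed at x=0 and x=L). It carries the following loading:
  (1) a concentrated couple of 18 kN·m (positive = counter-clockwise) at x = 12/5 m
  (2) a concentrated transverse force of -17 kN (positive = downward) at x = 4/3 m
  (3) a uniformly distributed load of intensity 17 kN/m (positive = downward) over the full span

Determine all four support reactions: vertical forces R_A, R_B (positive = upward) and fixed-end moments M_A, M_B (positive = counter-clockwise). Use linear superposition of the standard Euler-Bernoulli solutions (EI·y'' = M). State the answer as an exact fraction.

Load 1 — applied couple M₀=18 kN·m at a=12/5 m (b=L-a=8/5):
  R_A = 6M₀ab/L³ = 6·18·(12/5)·(8/5)/4³ = 162/25 kN
  M_A = M₀b(2a-b)/L² = 18·(8/5)·(2·(12/5)-(8/5))/4² = 144/25 kN·m
  R_B = -6M₀ab/L³ = -6·18·(12/5)·(8/5)/4³ = -162/25 kN
  M_B = M₀a(2b-a)/L² = 18·(12/5)·(2·(8/5)-(12/5))/4² = 54/25 kN·m
Load 2 — point force P=-17 kN at a=4/3 m (b=L-a=8/3):
  R_A = Pb²(3a+b)/L³ = (-17)·(8/3)²·(3·(4/3)+(8/3))/4³ = -340/27 kN
  M_A = Pab²/L² = (-17)·(4/3)·(8/3)²/4² = -272/27 kN·m
  R_B = Pa²(a+3b)/L³ = (-17)·(4/3)²·((4/3)+3·(8/3))/4³ = -119/27 kN
  M_B = -Pa²b/L² = -(-17)·(4/3)²·(8/3)/4² = 136/27 kN·m
Load 3 — uniform load w=17 kN/m over full span:
  R_A = wL/2 = 17·4/2 = 34 kN
  M_A = wL²/12 = 17·4²/12 = 68/3 kN·m
  R_B = wL/2 = 17·4/2 = 34 kN
  M_B = -wL²/12 = -17·4²/12 = -68/3 kN·m
Superposition: R_A = 18824/675 kN, M_A = 12388/675 kN·m, R_B = 15601/675 kN, M_B = -10442/675 kN·m

R_A = 18824/675 kN, M_A = 12388/675 kN·m, R_B = 15601/675 kN, M_B = -10442/675 kN·m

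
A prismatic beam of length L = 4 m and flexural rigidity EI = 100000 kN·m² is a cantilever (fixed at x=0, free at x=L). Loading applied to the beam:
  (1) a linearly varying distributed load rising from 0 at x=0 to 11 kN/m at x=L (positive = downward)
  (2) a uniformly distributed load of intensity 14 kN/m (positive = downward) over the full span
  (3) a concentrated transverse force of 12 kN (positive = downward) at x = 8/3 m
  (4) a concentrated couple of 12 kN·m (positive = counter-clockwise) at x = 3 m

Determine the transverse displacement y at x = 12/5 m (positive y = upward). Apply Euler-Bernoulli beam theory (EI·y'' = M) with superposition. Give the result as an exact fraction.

y(12/5) = -177216/48828125 m

Load 1 — triangular load w₀=11 kN/m (0→w₀ over full span):
  y_1 = (w₀Lx³/12-w₀L²x²/6-w₀x⁵/(120L))/EI = (11·4·(12/5)³/12-11·4²·(12/5)²/6-11·(12/5)⁵/(120·4))/100000 = -58641/48828125 m
Load 2 — uniform load w=14 kN/m over full span:
  y_2 = -wx²(x²-4Lx+6L²)/(24EI) = -14·(12/5)²·((12/5)²-4·4·(12/5)+6·4²)/(24·100000) = -4158/1953125 m
Load 3 — point force P=12 kN at a=8/3 m (b=L-a=4/3):
  y_3 = -Px²(3a-x)/(6EI)  [x≤a] = -12·(12/5)²·(3·(8/3)-(12/5))/(6·100000) = -252/390625 m
Load 4 — applied couple M₀=12 kN·m at a=3 m (b=L-a=1):
  y_4 = M₀x²/(2EI)  [x≤a] = 12·(12/5)²/(2·100000) = 27/78125 m
Superposition: y = Σ y_i = -177216/48828125 m ≈ -0.003629 m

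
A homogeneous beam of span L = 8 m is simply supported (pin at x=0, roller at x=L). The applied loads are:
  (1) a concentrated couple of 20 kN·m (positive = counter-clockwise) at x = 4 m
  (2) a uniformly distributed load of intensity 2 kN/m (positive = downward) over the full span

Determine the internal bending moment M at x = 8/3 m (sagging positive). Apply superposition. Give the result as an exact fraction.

M(8/3) = 188/9 kN·m

Load 1 — applied couple M₀=20 kN·m at a=4 m (b=L-a=4):
  M_1 = M₀x/L  [x≤a] = 20·(8/3)/8 = 20/3 kN·m
Load 2 — uniform load w=2 kN/m over full span:
  M_2 = wx(L-x)/2 = 2·(8/3)·(8-(8/3))/2 = 128/9 kN·m
Superposition: M = Σ M_i = 188/9 kN·m ≈ 20.888889 kN·m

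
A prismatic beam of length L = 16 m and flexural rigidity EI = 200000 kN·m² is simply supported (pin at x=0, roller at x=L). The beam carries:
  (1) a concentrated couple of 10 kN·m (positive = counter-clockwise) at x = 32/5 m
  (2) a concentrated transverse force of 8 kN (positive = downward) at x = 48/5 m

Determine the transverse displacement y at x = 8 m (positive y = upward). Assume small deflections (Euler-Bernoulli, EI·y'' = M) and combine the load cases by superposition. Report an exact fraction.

Load 1 — applied couple M₀=10 kN·m at a=32/5 m (b=L-a=48/5):
  y_1 = (M₀x³/(6L)-M₀(x-a)²/2+C₁x)/EI  [x>a] with C₁=M₀(3b²-L²)/(6L)=32/15 = (10·8³/(6·16)-10·(8-(32/5))²/2+(32/15)·8)/200000 = 9/31250 m
Load 2 — point force P=8 kN at a=48/5 m (b=L-a=32/5):
  y_2 = -Pbx(L²-b²-x²)/(6LEI)  [x≤a] = -8·(32/5)·8·(16²-(32/5)²-8²)/(6·16·200000) = -3776/1171875 m
Superposition: y = Σ y_i = -6877/2343750 m ≈ -0.002934 m

y(8) = -6877/2343750 m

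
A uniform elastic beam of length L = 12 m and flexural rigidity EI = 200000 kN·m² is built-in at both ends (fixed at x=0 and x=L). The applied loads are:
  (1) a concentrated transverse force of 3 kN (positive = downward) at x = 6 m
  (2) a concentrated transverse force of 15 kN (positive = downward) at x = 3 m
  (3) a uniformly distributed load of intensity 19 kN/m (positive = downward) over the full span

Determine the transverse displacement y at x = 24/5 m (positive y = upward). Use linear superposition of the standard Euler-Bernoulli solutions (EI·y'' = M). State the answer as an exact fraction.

y(24/5) = -1303317/250000000 m

Load 1 — point force P=3 kN at a=6 m (b=L-a=6):
  y_1 = -Pb²x²(3aL-(3a+b)x)/(6L³EI)  [x≤a] = -3·6²·(24/5)²·(3·6·12-(3·6+6)·(24/5))/(6·12³·200000) = -189/1562500 m
Load 2 — point force P=15 kN at a=3 m (b=L-a=9):
  y_2 = -Pa²(L-x)²(3bL-(3b+a)(L-x))/(6L³EI)  [x>a] = -15·3²·(12-(24/5))²·(3·9·12-(3·9+3)·(12-(24/5)))/(6·12³·200000) = -729/2000000 m
Load 3 — uniform load w=19 kN/m over full span:
  y_3 = -wx²(L-x)²/(24EI) = -19·(24/5)²·(12-(24/5))²/(24·200000) = -9234/1953125 m
Superposition: y = Σ y_i = -1303317/250000000 m ≈ -0.005213 m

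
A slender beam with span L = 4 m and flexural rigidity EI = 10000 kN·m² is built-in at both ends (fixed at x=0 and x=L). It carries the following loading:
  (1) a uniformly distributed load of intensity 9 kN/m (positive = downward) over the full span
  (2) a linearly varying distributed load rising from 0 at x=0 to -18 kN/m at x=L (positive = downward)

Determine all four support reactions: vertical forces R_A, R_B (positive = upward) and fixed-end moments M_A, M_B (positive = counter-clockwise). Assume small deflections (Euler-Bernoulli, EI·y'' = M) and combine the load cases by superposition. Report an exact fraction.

R_A = 36/5 kN, M_A = 12/5 kN·m, R_B = -36/5 kN, M_B = 12/5 kN·m

Load 1 — uniform load w=9 kN/m over full span:
  R_A = wL/2 = 9·4/2 = 18 kN
  M_A = wL²/12 = 9·4²/12 = 12 kN·m
  R_B = wL/2 = 9·4/2 = 18 kN
  M_B = -wL²/12 = -9·4²/12 = -12 kN·m
Load 2 — triangular load w₀=-18 kN/m (0→w₀ over full span):
  R_A = 3w₀L/20 = 3·(-18)·4/20 = -54/5 kN
  M_A = w₀L²/30 = (-18)·4²/30 = -48/5 kN·m
  R_B = 7w₀L/20 = 7·(-18)·4/20 = -126/5 kN
  M_B = -w₀L²/20 = -(-18)·4²/20 = 72/5 kN·m
Superposition: R_A = 36/5 kN, M_A = 12/5 kN·m, R_B = -36/5 kN, M_B = 12/5 kN·m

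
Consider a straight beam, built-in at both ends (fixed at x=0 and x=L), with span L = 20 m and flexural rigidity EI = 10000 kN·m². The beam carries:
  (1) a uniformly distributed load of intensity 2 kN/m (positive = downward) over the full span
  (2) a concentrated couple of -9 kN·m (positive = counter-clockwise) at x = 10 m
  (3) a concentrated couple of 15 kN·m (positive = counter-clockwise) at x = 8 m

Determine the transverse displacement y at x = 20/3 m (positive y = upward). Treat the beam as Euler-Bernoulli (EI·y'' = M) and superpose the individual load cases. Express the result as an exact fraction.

Load 1 — uniform load w=2 kN/m over full span:
  y_1 = -wx²(L-x)²/(24EI) = -2·(20/3)²·(20-(20/3))²/(24·10000) = -16/243 m
Load 2 — applied couple M₀=-9 kN·m at a=10 m (b=L-a=10):
  y_2 = (R_Ax³/6 - M_Ax²/2)/EI  [x≤a] with R_A=-27/40, M_A=-9/4 = ((-27/40)·(20/3)³/6 - (-9/4)·(20/3)²/2)/10000 = 1/600 m
Load 3 — applied couple M₀=15 kN·m at a=8 m (b=L-a=12):
  y_3 = (R_Ax³/6 - M_Ax²/2)/EI  [x≤a] with R_A=27/25, M_A=9/5 = ((27/25)·(20/3)³/6 - (9/5)·(20/3)²/2)/10000 = 1/750 m
Superposition: y = Σ y_i = -15271/243000 m ≈ -0.062844 m

y(20/3) = -15271/243000 m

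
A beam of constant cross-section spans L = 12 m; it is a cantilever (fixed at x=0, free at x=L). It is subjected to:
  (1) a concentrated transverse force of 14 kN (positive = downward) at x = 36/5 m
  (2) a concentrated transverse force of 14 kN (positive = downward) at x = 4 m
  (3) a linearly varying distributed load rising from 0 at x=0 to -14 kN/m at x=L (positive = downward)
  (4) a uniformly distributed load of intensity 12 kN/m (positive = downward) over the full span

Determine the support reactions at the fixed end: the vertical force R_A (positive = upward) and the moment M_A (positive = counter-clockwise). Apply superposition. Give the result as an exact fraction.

R_A = 88 kN, M_A = 1744/5 kN·m

Load 1 — point force P=14 kN at a=36/5 m (b=L-a=24/5):
  R_A = P = 14 kN
  M_A = Pa = 14·(36/5) = 504/5 kN·m
Load 2 — point force P=14 kN at a=4 m (b=L-a=8):
  R_A = P = 14 kN
  M_A = Pa = 14·4 = 56 kN·m
Load 3 — triangular load w₀=-14 kN/m (0→w₀ over full span):
  R_A = w₀L/2 = (-14)·12/2 = -84 kN
  M_A = w₀L²/3 = (-14)·12²/3 = -672 kN·m
Load 4 — uniform load w=12 kN/m over full span:
  R_A = wL = 12·12 = 144 kN
  M_A = wL²/2 = 12·12²/2 = 864 kN·m
Superposition: R_A = 88 kN, M_A = 1744/5 kN·m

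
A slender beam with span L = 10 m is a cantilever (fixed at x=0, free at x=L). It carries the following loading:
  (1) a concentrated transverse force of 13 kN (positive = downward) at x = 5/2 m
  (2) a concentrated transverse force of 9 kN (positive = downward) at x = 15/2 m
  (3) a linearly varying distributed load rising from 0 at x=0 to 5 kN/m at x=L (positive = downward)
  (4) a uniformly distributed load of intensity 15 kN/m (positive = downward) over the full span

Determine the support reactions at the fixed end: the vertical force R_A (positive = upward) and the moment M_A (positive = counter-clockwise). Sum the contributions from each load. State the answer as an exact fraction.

Load 1 — point force P=13 kN at a=5/2 m (b=L-a=15/2):
  R_A = P = 13 kN
  M_A = Pa = 13·(5/2) = 65/2 kN·m
Load 2 — point force P=9 kN at a=15/2 m (b=L-a=5/2):
  R_A = P = 9 kN
  M_A = Pa = 9·(15/2) = 135/2 kN·m
Load 3 — triangular load w₀=5 kN/m (0→w₀ over full span):
  R_A = w₀L/2 = 5·10/2 = 25 kN
  M_A = w₀L²/3 = 5·10²/3 = 500/3 kN·m
Load 4 — uniform load w=15 kN/m over full span:
  R_A = wL = 15·10 = 150 kN
  M_A = wL²/2 = 15·10²/2 = 750 kN·m
Superposition: R_A = 197 kN, M_A = 3050/3 kN·m

R_A = 197 kN, M_A = 3050/3 kN·m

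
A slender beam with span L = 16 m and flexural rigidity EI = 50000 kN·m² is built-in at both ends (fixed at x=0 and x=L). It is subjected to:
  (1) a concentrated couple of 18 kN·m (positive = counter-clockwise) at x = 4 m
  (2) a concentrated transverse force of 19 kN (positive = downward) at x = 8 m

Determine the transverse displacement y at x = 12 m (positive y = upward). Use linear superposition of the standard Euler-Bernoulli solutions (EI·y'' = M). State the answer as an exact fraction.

y(12) = -1027/300000 m

Load 1 — applied couple M₀=18 kN·m at a=4 m (b=L-a=12):
  y_1 = (R_Ax³/6 - M_Ax²/2 - M₀(x-a)²/2)/EI  [x>a] with R_A=81/64, M_A=-27/8 = ((81/64)·12³/6 - (-27/8)·12²/2 - 18·(12-4)²/2)/50000 = 63/100000 m
Load 2 — point force P=19 kN at a=8 m (b=L-a=8):
  y_2 = -Pa²(L-x)²(3bL-(3b+a)(L-x))/(6L³EI)  [x>a] = -19·8²·(16-12)²·(3·8·16-(3·8+8)·(16-12))/(6·16³·50000) = -38/9375 m
Superposition: y = Σ y_i = -1027/300000 m ≈ -0.003423 m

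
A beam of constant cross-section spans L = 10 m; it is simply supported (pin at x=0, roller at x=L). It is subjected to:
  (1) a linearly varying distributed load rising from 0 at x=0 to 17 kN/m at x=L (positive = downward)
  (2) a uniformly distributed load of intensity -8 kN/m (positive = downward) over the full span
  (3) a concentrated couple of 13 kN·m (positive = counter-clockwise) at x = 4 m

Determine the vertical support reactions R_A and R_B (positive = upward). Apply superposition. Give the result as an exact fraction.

R_A = -311/30 kN, R_B = 461/30 kN

Load 1 — triangular load w₀=17 kN/m (0→w₀ over full span):
  R_A = w₀L/6 = 17·10/6 = 85/3 kN
  R_B = w₀L/3 = 17·10/3 = 170/3 kN
Load 2 — uniform load w=-8 kN/m over full span:
  R_A = wL/2 = (-8)·10/2 = -40 kN
  R_B = wL/2 = (-8)·10/2 = -40 kN
Load 3 — applied couple M₀=13 kN·m at a=4 m (b=L-a=6):
  R_A = M₀/L = 13/10 kN
  R_B = -M₀/L = -13/10 kN
Superposition: R_A = -311/30 kN, R_B = 461/30 kN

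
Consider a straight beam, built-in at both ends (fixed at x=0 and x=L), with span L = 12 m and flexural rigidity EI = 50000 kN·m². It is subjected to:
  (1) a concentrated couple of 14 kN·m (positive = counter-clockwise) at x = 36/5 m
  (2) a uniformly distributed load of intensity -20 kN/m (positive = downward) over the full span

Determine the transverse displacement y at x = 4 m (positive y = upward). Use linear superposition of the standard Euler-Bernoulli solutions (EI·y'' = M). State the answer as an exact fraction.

Load 1 — applied couple M₀=14 kN·m at a=36/5 m (b=L-a=24/5):
  y_1 = (R_Ax³/6 - M_Ax²/2)/EI  [x≤a] with R_A=42/25, M_A=112/25 = ((42/25)·4³/6 - (112/25)·4²/2)/50000 = -28/78125 m
Load 2 — uniform load w=-20 kN/m over full span:
  y_2 = -wx²(L-x)²/(24EI) = -(-20)·4²·(12-4)²/(24·50000) = 32/1875 m
Superposition: y = Σ y_i = 3916/234375 m ≈ 0.016708 m

y(4) = 3916/234375 m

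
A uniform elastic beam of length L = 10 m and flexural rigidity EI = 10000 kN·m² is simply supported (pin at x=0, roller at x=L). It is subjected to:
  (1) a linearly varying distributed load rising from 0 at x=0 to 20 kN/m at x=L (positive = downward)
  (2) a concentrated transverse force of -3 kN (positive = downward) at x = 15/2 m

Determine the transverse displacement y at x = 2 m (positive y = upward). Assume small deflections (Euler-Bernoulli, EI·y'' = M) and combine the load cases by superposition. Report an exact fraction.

y(2) = -170743/2400000 m

Load 1 — triangular load w₀=20 kN/m (0→w₀ over full span):
  y_1 = -w₀x(7L⁴-10L²x²+3x⁴)/(360LEI) = -20·2·(7·10⁴-10·10²·2²+3·2⁴)/(360·10·10000) = -688/9375 m
Load 2 — point force P=-3 kN at a=15/2 m (b=L-a=5/2):
  y_2 = -Pbx(L²-b²-x²)/(6LEI)  [x≤a] = -(-3)·(5/2)·2·(10²-(5/2)²-2²)/(6·10·10000) = 359/160000 m
Superposition: y = Σ y_i = -170743/2400000 m ≈ -0.071143 m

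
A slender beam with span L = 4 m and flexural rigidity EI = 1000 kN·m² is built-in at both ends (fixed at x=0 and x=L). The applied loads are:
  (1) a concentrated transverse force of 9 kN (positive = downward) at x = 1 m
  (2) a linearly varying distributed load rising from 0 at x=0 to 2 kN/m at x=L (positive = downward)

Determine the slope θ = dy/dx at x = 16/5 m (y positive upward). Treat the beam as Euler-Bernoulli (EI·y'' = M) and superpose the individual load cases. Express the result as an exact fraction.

Load 1 — point force P=9 kN at a=1 m (b=L-a=3):
  θ_1 = Pa²(L-x)(2bL-(3b+a)(L-x))/(2L³EI)  [x>a] = 9·1²·(4-(16/5))·(2·3·4-(3·3+1)·(4-(16/5)))/(2·4³·1000) = 9/10000 rad
Load 2 — triangular load w₀=2 kN/m (0→w₀ over full span):
  θ_2 = -w₀(2x(L-x)(L-2x)(x+2L)+x²(L-x)²)/(120LEI) = -2·(2·(16/5)·(4-(16/5))·(4-2·(16/5))·((16/5)+2·4)+(16/5)²·(4-(16/5))²)/(120·4·1000) = 128/234375 rad
Superposition: θ = Σ θ_i = 5423/3750000 rad ≈ 0.001446 rad

θ(16/5) = 5423/3750000 rad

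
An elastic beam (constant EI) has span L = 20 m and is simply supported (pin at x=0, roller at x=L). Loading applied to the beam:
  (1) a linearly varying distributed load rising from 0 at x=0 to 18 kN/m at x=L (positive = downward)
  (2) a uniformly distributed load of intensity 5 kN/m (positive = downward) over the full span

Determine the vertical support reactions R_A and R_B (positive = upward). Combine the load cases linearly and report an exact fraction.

Load 1 — triangular load w₀=18 kN/m (0→w₀ over full span):
  R_A = w₀L/6 = 18·20/6 = 60 kN
  R_B = w₀L/3 = 18·20/3 = 120 kN
Load 2 — uniform load w=5 kN/m over full span:
  R_A = wL/2 = 5·20/2 = 50 kN
  R_B = wL/2 = 5·20/2 = 50 kN
Superposition: R_A = 110 kN, R_B = 170 kN

R_A = 110 kN, R_B = 170 kN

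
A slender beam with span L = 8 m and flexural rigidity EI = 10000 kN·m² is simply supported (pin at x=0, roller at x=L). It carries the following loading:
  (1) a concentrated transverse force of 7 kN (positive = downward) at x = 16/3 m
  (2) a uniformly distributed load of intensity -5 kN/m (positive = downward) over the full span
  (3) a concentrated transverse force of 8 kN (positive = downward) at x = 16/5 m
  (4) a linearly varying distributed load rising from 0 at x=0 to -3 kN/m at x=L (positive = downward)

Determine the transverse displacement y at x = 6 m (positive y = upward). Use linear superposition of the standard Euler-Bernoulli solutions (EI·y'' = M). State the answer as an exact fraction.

y(6) = 2983559/202500000 m

Load 1 — point force P=7 kN at a=16/3 m (b=L-a=8/3):
  y_1 = -Pa(L-x)(2Lx-a²-x²)/(6LEI)  [x>a] = -7·(16/3)·(8-6)·(2·8·6-(16/3)²-6²)/(6·8·10000) = -497/101250 m
Load 2 — uniform load w=-5 kN/m over full span:
  y_2 = -wx(L³-2Lx²+x³)/(24EI) = -(-5)·6·(8³-2·8·6²+6³)/(24·10000) = 19/1000 m
Load 3 — point force P=8 kN at a=16/5 m (b=L-a=24/5):
  y_3 = -Pa(L-x)(2Lx-a²-x²)/(6LEI)  [x>a] = -8·(16/5)·(8-6)·(2·8·6-(16/5)²-6²)/(6·8·10000) = -1244/234375 m
Load 4 — triangular load w₀=-3 kN/m (0→w₀ over full span):
  y_4 = -w₀x(7L⁴-10L²x²+3x⁴)/(360LEI) = -(-3)·6·(7·8⁴-10·8²·6²+3·6⁴)/(360·8·10000) = 119/20000 m
Superposition: y = Σ y_i = 2983559/202500000 m ≈ 0.014734 m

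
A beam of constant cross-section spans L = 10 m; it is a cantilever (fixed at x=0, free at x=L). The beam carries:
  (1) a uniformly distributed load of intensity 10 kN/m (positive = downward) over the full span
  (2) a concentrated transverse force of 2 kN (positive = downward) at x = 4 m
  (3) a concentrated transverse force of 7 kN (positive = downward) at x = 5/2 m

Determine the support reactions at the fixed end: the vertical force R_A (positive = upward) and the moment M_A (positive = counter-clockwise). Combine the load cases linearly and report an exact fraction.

Load 1 — uniform load w=10 kN/m over full span:
  R_A = wL = 10·10 = 100 kN
  M_A = wL²/2 = 10·10²/2 = 500 kN·m
Load 2 — point force P=2 kN at a=4 m (b=L-a=6):
  R_A = P = 2 kN
  M_A = Pa = 2·4 = 8 kN·m
Load 3 — point force P=7 kN at a=5/2 m (b=L-a=15/2):
  R_A = P = 7 kN
  M_A = Pa = 7·(5/2) = 35/2 kN·m
Superposition: R_A = 109 kN, M_A = 1051/2 kN·m

R_A = 109 kN, M_A = 1051/2 kN·m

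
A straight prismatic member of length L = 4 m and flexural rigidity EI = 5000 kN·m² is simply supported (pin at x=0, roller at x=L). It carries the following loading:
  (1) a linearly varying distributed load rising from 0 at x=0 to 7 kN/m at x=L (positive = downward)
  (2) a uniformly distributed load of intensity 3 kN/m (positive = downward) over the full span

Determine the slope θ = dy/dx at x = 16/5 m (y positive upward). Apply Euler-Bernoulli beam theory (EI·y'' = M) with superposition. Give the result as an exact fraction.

Load 1 — triangular load w₀=7 kN/m (0→w₀ over full span):
  θ_1 = -w₀(7L⁴-30L²x²+15x⁴)/(360LEI) = -7·(7·4⁴-30·4²·(16/5)²+15·(16/5)⁴)/(360·4·5000) = 5299/3515625 rad
Load 2 — uniform load w=3 kN/m over full span:
  θ_2 = -w(L³-6Lx²+4x³)/(24EI) = -3·(4³-6·4·(16/5)²+4·(16/5)³)/(24·5000) = 99/78125 rad
Superposition: θ = Σ θ_i = 9754/3515625 rad ≈ 0.002774 rad

θ(16/5) = 9754/3515625 rad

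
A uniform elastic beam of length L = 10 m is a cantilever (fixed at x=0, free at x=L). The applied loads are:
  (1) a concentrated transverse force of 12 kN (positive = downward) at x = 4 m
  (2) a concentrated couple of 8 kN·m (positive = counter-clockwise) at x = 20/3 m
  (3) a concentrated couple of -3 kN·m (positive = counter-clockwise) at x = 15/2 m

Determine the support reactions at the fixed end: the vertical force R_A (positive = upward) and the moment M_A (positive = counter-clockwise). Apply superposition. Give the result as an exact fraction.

R_A = 12 kN, M_A = 43 kN·m

Load 1 — point force P=12 kN at a=4 m (b=L-a=6):
  R_A = P = 12 kN
  M_A = Pa = 12·4 = 48 kN·m
Load 2 — applied couple M₀=8 kN·m at a=20/3 m (b=L-a=10/3):
  R_A = 0 kN
  M_A = -M₀ = -8 kN·m
Load 3 — applied couple M₀=-3 kN·m at a=15/2 m (b=L-a=5/2):
  R_A = 0 kN
  M_A = -M₀ = -(-3) = 3 kN·m
Superposition: R_A = 12 kN, M_A = 43 kN·m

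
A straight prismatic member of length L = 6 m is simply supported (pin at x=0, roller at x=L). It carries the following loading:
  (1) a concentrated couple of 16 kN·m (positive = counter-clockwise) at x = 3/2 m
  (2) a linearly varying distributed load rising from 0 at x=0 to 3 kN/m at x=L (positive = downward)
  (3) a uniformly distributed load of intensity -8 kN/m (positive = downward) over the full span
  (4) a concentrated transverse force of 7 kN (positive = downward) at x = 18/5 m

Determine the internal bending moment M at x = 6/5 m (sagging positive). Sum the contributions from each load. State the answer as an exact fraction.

Load 1 — applied couple M₀=16 kN·m at a=3/2 m (b=L-a=9/2):
  M_1 = M₀x/L  [x≤a] = 16·(6/5)/6 = 16/5 kN·m
Load 2 — triangular load w₀=3 kN/m (0→w₀ over full span):
  M_2 = w₀Lx/6 - w₀x³/(6L) = 3·6·(6/5)/6 - 3·(6/5)³/(6·6) = 432/125 kN·m
Load 3 — uniform load w=-8 kN/m over full span:
  M_3 = wx(L-x)/2 = (-8)·(6/5)·(6-(6/5))/2 = -576/25 kN·m
Load 4 — point force P=7 kN at a=18/5 m (b=L-a=12/5):
  M_4 = Pbx/L  [x≤a] = 7·(12/5)·(6/5)/6 = 84/25 kN·m
Superposition: M = Σ M_i = -1628/125 kN·m ≈ -13.024000 kN·m

M(6/5) = -1628/125 kN·m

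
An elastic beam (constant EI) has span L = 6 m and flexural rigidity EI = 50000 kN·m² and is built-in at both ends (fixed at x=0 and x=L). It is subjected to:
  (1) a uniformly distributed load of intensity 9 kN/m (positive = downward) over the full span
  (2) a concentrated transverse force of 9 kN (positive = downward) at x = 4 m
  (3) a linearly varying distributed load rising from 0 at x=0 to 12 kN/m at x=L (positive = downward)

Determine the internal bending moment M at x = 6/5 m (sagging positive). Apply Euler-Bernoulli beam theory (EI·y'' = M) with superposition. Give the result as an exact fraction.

Load 1 — uniform load w=9 kN/m over full span:
  M_1 = wLx/2 - wL²/12 - wx²/2 = 9·6·(6/5)/2 - 9·6²/12 - 9·(6/5)²/2 = -27/25 kN·m
Load 2 — point force P=9 kN at a=4 m (b=L-a=2):
  M_2 = Pb²(3a+b)x/L³ - Pab²/L²  [x≤a] = 9·2²·(3·4+2)·(6/5)/6³ - 9·4·2²/6² = -6/5 kN·m
Load 3 — triangular load w₀=12 kN/m (0→w₀ over full span):
  M_3 = 3w₀Lx/20 - w₀L²/30 - w₀x³/(6L) = 3·12·6·(6/5)/20 - 12·6²/30 - 12·(6/5)³/(6·6) = -252/125 kN·m
Superposition: M = Σ M_i = -537/125 kN·m ≈ -4.296000 kN·m

M(6/5) = -537/125 kN·m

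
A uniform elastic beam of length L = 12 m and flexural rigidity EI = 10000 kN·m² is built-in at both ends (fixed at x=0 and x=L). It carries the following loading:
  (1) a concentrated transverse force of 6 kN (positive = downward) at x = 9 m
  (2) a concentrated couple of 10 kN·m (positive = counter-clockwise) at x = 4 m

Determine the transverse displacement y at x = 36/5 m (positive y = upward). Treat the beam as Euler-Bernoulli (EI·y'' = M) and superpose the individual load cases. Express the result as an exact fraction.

Load 1 — point force P=6 kN at a=9 m (b=L-a=3):
  y_1 = -Pb²x²(3aL-(3a+b)x)/(6L³EI)  [x≤a] = -6·3²·(36/5)²·(3·9·12-(3·9+3)·(36/5))/(6·12³·10000) = -729/250000 m
Load 2 — applied couple M₀=10 kN·m at a=4 m (b=L-a=8):
  y_2 = (R_Ax³/6 - M_Ax²/2 - M₀(x-a)²/2)/EI  [x>a] with R_A=10/9, M_A=0 = ((10/9)·(36/5)³/6 - 0·(36/5)²/2 - 10·((36/5)-4)²/2)/10000 = 28/15625 m
Superposition: y = Σ y_i = -281/250000 m ≈ -0.001124 m

y(36/5) = -281/250000 m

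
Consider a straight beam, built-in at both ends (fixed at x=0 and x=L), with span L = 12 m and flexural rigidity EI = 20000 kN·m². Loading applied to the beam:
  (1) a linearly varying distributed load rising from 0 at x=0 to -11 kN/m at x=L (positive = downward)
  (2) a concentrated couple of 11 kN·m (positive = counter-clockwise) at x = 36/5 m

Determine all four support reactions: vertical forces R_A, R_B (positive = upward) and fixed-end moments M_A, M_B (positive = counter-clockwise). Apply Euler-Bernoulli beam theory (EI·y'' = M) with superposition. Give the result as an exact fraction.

Load 1 — triangular load w₀=-11 kN/m (0→w₀ over full span):
  R_A = 3w₀L/20 = 3·(-11)·12/20 = -99/5 kN
  M_A = w₀L²/30 = (-11)·12²/30 = -264/5 kN·m
  R_B = 7w₀L/20 = 7·(-11)·12/20 = -231/5 kN
  M_B = -w₀L²/20 = -(-11)·12²/20 = 396/5 kN·m
Load 2 — applied couple M₀=11 kN·m at a=36/5 m (b=L-a=24/5):
  R_A = 6M₀ab/L³ = 6·11·(36/5)·(24/5)/12³ = 33/25 kN
  M_A = M₀b(2a-b)/L² = 11·(24/5)·(2·(36/5)-(24/5))/12² = 88/25 kN·m
  R_B = -6M₀ab/L³ = -6·11·(36/5)·(24/5)/12³ = -33/25 kN
  M_B = M₀a(2b-a)/L² = 11·(36/5)·(2·(24/5)-(36/5))/12² = 33/25 kN·m
Superposition: R_A = -462/25 kN, M_A = -1232/25 kN·m, R_B = -1188/25 kN, M_B = 2013/25 kN·m

R_A = -462/25 kN, M_A = -1232/25 kN·m, R_B = -1188/25 kN, M_B = 2013/25 kN·m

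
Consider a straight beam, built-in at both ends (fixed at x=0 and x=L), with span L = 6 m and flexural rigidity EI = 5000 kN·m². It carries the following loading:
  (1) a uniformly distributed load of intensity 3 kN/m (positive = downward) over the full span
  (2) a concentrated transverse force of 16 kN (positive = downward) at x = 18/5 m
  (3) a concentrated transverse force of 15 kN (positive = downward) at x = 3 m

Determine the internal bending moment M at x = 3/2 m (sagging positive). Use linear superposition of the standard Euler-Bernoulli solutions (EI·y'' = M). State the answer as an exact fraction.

M(3/2) = 357/1000 kN·m

Load 1 — uniform load w=3 kN/m over full span:
  M_1 = wLx/2 - wL²/12 - wx²/2 = 3·6·(3/2)/2 - 3·6²/12 - 3·(3/2)²/2 = 9/8 kN·m
Load 2 — point force P=16 kN at a=18/5 m (b=L-a=12/5):
  M_2 = Pb²(3a+b)x/L³ - Pab²/L²  [x≤a] = 16·(12/5)²·(3·(18/5)+(12/5))·(3/2)/6³ - 16·(18/5)·(12/5)²/6² = -96/125 kN·m
Load 3 — point force P=15 kN at a=3 m (b=L-a=3):
  M_3 = Pb²(3a+b)x/L³ - Pab²/L²  [x≤a] = 15·3²·(3·3+3)·(3/2)/6³ - 15·3·3²/6² = 0 kN·m
Superposition: M = Σ M_i = 357/1000 kN·m ≈ 0.357000 kN·m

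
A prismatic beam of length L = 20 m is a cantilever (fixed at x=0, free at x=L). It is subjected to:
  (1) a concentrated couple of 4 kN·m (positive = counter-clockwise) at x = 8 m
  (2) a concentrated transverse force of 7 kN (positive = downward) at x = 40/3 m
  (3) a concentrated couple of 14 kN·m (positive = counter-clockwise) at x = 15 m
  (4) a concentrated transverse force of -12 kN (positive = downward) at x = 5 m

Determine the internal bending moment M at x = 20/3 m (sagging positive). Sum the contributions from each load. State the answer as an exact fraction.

M(20/3) = -86/3 kN·m

Load 1 — applied couple M₀=4 kN·m at a=8 m (b=L-a=12):
  M_1 = M₀  [x≤a] = 4 = 4 kN·m
Load 2 — point force P=7 kN at a=40/3 m (b=L-a=20/3):
  M_2 = -P(a-x)  [x≤a] = -7·((40/3)-(20/3)) = -140/3 kN·m
Load 3 — applied couple M₀=14 kN·m at a=15 m (b=L-a=5):
  M_3 = M₀  [x≤a] = 14 = 14 kN·m
Load 4 — point force P=-12 kN at a=5 m (b=L-a=15):
  M_4 = 0  [x>a] = 0 kN·m
Superposition: M = Σ M_i = -86/3 kN·m ≈ -28.666667 kN·m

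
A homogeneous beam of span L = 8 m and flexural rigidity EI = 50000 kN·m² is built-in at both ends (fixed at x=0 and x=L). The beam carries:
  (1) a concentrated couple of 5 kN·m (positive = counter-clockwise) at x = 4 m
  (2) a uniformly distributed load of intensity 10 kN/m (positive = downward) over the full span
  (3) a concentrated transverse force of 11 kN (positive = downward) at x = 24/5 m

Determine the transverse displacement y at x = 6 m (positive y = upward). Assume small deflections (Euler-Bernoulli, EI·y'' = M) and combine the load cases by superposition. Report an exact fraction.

Load 1 — applied couple M₀=5 kN·m at a=4 m (b=L-a=4):
  y_1 = (R_Ax³/6 - M_Ax²/2 - M₀(x-a)²/2)/EI  [x>a] with R_A=15/16, M_A=5/4 = ((15/16)·6³/6 - (5/4)·6²/2 - 5·(6-4)²/2)/50000 = 1/40000 m
Load 2 — uniform load w=10 kN/m over full span:
  y_2 = -wx²(L-x)²/(24EI) = -10·6²·(8-6)²/(24·50000) = -3/2500 m
Load 3 — point force P=11 kN at a=24/5 m (b=L-a=16/5):
  y_3 = -Pa²(L-x)²(3bL-(3b+a)(L-x))/(6L³EI)  [x>a] = -11·(24/5)²·(8-6)²·(3·(16/5)·8-(3·(16/5)+(24/5))·(8-6))/(6·8³·50000) = -99/312500 m
Superposition: y = Σ y_i = -7459/5000000 m ≈ -0.001492 m

y(6) = -7459/5000000 m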